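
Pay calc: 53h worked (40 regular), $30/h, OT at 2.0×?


$1980.00

Regular: 40h × $30 = $1200.00
Overtime: 53 - 40 = 13h
OT pay: 13h × $30 × 2.0 = $780.00
Total = $1200.00 + $780.00 = $1980.00


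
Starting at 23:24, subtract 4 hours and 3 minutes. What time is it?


Start: 1404 minutes from midnight
Subtract: 243 minutes
Remaining: 1404 - 243 = 1161
Hours: 19, Minutes: 21

19:21


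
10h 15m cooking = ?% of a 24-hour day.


42.7%

Time: 615 minutes
Day: 1440 minutes
Percentage = (615/1440) × 100 ≈ 42.7%


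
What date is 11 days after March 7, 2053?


March 18, 2053

Start: March 7, 2053
Add 11 days
March 7 + 11 = March 18, 2053


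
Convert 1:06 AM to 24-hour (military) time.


Input: 1:06 AM
AM hour stays: 1

01:06


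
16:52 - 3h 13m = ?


13:39

Start: 1012 minutes from midnight
Subtract: 193 minutes
Remaining: 1012 - 193 = 819
Hours: 13, Minutes: 39


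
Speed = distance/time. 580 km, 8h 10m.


71.0 km/h

Distance: 580 km
Time: 8h 10m = 490 min = 490/60 = 49/6 hours
Speed = 580 ÷ (49/6) = 580 × 6 / 49 = 3480/49 ≈ 71.0 km/h


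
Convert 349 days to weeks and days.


49 weeks 6 days

Weeks: 349 ÷ 7 = 49 remainder 6


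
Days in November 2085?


Month: November (month 11)
November has 30 days

30 days


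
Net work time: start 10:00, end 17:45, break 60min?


6h 45m (405 minutes)

Total time = (17×60+45) - (10×60+0)
= 1065 - 600 = 465 min
Minus break: 465 - 60 = 405 min
= 6h 45m


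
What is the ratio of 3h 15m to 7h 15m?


13:29 (0.45)

Duration 1: 195 minutes
Duration 2: 435 minutes
Ratio = 195:435
GCD = 15
Simplified = 13:29
As a decimal: 13/29 ≈ 0.45


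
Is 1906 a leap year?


Rules: divisible by 4 AND (not by 100 OR by 400)
1906 ÷ 4 = 476 remainder 2 → not divisible by 4
Not divisible by 4 → not a leap year

No


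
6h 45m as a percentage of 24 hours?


Total minutes: 6×60 + 45 = 405
Day = 24×60 = 1440 minutes
Fraction = 405/1440 ≈ 0.2813
As a percentage: 405/1440 × 100 ≈ 28.13%

0.2813 (28.13%)


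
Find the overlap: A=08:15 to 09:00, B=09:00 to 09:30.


0 minutes

Meeting A: 495-540 (in minutes from midnight)
Meeting B: 540-570
Overlap start = max(495, 540) = 540
Overlap end = min(540, 570) = 540
Overlap = max(0, 540 - 540) = 0 min


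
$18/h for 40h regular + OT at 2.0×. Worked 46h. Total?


Regular: 40h × $18 = $720.00
Overtime: 46 - 40 = 6h
OT pay: 6h × $18 × 2.0 = $216.00
Total = $720.00 + $216.00 = $936.00

$936.00


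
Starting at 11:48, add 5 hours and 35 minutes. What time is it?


17:23

Start: 708 minutes from midnight
Add: 335 minutes
Total: 1043 minutes
Hours: 1043 ÷ 60 = 17 remainder 23


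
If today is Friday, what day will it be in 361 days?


Start: Friday (index 4)
(4 + 361) mod 7
= 365 mod 7
= 1
Index 1 → Tuesday

Tuesday


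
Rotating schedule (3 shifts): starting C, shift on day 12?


Shifts: A, B, C
Start: C (index 2)
Day 12: (2 + 12 - 1) mod 3
= 13 mod 3
= 1
Index 1 → shift B

Shift B


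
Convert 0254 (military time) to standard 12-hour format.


Hour: 2
2 < 12 → AM

2:54 AM


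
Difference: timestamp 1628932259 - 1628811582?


Difference = 1628932259 - 1628811582 = 120677 seconds
In hours: 120677 / 3600 ≈ 33.5
In days: 120677 / 86400 ≈ 1.40

120677 seconds (33.5 hours / 1.40 days)


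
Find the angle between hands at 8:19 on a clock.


Hour hand = 8×30 + 19×0.5 = 249.5°
Minute hand = 19×6 = 114°
Difference = |249.5 - 114| = 135.5°

135.5°


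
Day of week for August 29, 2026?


Saturday

Zeller's congruence:
q=29, m=8, k=26, j=20
h = (29 + ⌊13×9/5⌋ + 26 + ⌊26/4⌋ + ⌊20/4⌋ - 2×20) mod 7
= (29 + 23 + 26 + 6 + 5 - 40) mod 7
= 49 mod 7 = 0
h=0 → Saturday


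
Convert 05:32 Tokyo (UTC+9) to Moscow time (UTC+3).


Time difference = UTC+3 - UTC+9 = -6 hours
New hour = (5 -6) mod 24
= -1 mod 24 = 23
Minutes unchanged → 23:32; -1 < 0 → previous day

23:32 (previous day)


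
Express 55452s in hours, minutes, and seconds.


Hours: 55452 ÷ 3600 = 15 remainder 1452
Minutes: 1452 ÷ 60 = 24 remainder 12
Seconds: 12

15h 24m 12s


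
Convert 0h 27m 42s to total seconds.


1662 seconds

Hours: 0 × 3600 = 0
Minutes: 27 × 60 = 1620
Seconds: 42
Total = 0 + 1620 + 42 = 1662


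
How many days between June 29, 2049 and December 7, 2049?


From June 29, 2049 to December 7, 2049
Rest of June 2049: 30 - 29 = 1
Full months: July 31, August 31, September 30, October 31, November 30
Days into December 2049: 7
Total = 1 + 31 + 31 + 30 + 31 + 30 + 7 = 161 days

161 days


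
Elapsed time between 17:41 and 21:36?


3h 55m

End time in minutes: 21×60 + 36 = 1296
Start time in minutes: 17×60 + 41 = 1061
Difference = 1296 - 1061 = 235 minutes
= 3 hours 55 minutes


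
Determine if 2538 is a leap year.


Rules: divisible by 4 AND (not by 100 OR by 400)
2538 ÷ 4 = 634 remainder 2 → not divisible by 4
Not divisible by 4 → not a leap year

No


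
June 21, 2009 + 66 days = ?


August 26, 2009

Start: June 21, 2009
Add 66 days
June 21 → July 1: 30 - 21 + 1 = 10 days (66 - 10 = 56 left)
July 1 → August 1: 31 - 1 + 1 = 31 days (56 - 31 = 25 left)
August 1 + 25 = August 26, 2009


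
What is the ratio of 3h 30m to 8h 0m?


7:16 (0.44)

Duration 1: 210 minutes
Duration 2: 480 minutes
Ratio = 210:480
GCD = 30
Simplified = 7:16
As a decimal: 7/16 ≈ 0.44


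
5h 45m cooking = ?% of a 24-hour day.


Time: 345 minutes
Day: 1440 minutes
Percentage = (345/1440) × 100 ≈ 24.0%

24.0%


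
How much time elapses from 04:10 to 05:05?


0h 55m

End time in minutes: 5×60 + 5 = 305
Start time in minutes: 4×60 + 10 = 250
Difference = 305 - 250 = 55 minutes
= 0 hours 55 minutes


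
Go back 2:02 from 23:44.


Start: 1424 minutes from midnight
Subtract: 122 minutes
Remaining: 1424 - 122 = 1302
Hours: 21, Minutes: 42

21:42


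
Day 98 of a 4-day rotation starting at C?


Shift D

Shifts: A, B, C, D
Start: C (index 2)
Day 98: (2 + 98 - 1) mod 4
= 99 mod 4
= 3
Index 3 → shift D


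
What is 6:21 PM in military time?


18:21

Input: 6:21 PM
PM: 6 + 12 = 18


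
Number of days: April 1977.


Month: April (month 4)
April has 30 days

30 days


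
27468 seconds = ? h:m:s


7h 37m 48s

Hours: 27468 ÷ 3600 = 7 remainder 2268
Minutes: 2268 ÷ 60 = 37 remainder 48
Seconds: 48


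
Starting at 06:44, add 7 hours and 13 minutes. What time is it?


13:57

Start: 404 minutes from midnight
Add: 433 minutes
Total: 837 minutes
Hours: 837 ÷ 60 = 13 remainder 57


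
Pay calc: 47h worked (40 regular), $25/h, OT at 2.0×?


Regular: 40h × $25 = $1000.00
Overtime: 47 - 40 = 7h
OT pay: 7h × $25 × 2.0 = $350.00
Total = $1000.00 + $350.00 = $1350.00

$1350.00


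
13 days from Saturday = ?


Start: Saturday (index 5)
(5 + 13) mod 7
= 18 mod 7
= 4
Index 4 → Friday

Friday


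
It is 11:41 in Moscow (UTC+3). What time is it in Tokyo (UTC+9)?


17:41

Time difference = UTC+9 - UTC+3 = +6 hours
New hour = (11 + 6) mod 24
= 17 mod 24 = 17
Minutes unchanged → 17:41


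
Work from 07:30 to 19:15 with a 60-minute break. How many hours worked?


Total time = (19×60+15) - (7×60+30)
= 1155 - 450 = 705 min
Minus break: 705 - 60 = 645 min
= 10h 45m

10h 45m (645 minutes)


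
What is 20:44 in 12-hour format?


8:44 PM

Hour: 20
20 - 12 = 8 → PM


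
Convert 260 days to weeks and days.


37 weeks 1 days

Weeks: 260 ÷ 7 = 37 remainder 1


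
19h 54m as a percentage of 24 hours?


Total minutes: 19×60 + 54 = 1194
Day = 24×60 = 1440 minutes
Fraction = 1194/1440 ≈ 0.8292
As a percentage: 1194/1440 × 100 ≈ 82.92%

0.8292 (82.92%)


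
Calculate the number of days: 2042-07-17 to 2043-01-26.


193 days

From July 17, 2042 to January 26, 2043
Rest of July 2042: 31 - 17 = 14
Full months: August 31, September 30, October 31, November 30, December 31
Days into January 2043: 26
Total = 14 + 31 + 30 + 31 + 30 + 31 + 26 = 193 days


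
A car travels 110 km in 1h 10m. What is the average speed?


94.3 km/h

Distance: 110 km
Time: 1h 10m = 70 min = 70/60 = 7/6 hours
Speed = 110 ÷ (7/6) = 110 × 6 / 7 = 660/7 ≈ 94.3 km/h


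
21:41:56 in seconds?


Hours: 21 × 3600 = 75600
Minutes: 41 × 60 = 2460
Seconds: 56
Total = 75600 + 2460 + 56 = 78116

78116 seconds


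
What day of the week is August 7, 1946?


Wednesday

Zeller's congruence:
q=7, m=8, k=46, j=19
h = (7 + ⌊13×9/5⌋ + 46 + ⌊46/4⌋ + ⌊19/4⌋ - 2×19) mod 7
= (7 + 23 + 46 + 11 + 4 - 38) mod 7
= 53 mod 7 = 4
h=4 → Wednesday


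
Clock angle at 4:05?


Hour hand = 4×30 + 5×0.5 = 122.5°
Minute hand = 5×6 = 30°
Difference = |122.5 - 30| = 92.5°

92.5°


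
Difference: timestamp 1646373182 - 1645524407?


Difference = 1646373182 - 1645524407 = 848775 seconds
In hours: 848775 / 3600 ≈ 235.8
In days: 848775 / 86400 ≈ 9.82

848775 seconds (235.8 hours / 9.82 days)


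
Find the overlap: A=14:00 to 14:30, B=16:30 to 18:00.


0 minutes

Meeting A: 840-870 (in minutes from midnight)
Meeting B: 990-1080
Overlap start = max(840, 990) = 990
Overlap end = min(870, 1080) = 870
Overlap = max(0, 870 - 990) = 0 min


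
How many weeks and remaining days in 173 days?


24 weeks 5 days

Weeks: 173 ÷ 7 = 24 remainder 5


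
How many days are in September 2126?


30 days

Month: September (month 9)
September has 30 days


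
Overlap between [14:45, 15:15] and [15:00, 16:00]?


15 minutes

Meeting A: 885-915 (in minutes from midnight)
Meeting B: 900-960
Overlap start = max(885, 900) = 900
Overlap end = min(915, 960) = 915
Overlap = max(0, 915 - 900) = 15 min


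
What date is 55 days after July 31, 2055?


Start: July 31, 2055
Add 55 days
July 31 → August 1: 31 - 31 + 1 = 1 days (55 - 1 = 54 left)
August 1 → September 1: 31 - 1 + 1 = 31 days (54 - 31 = 23 left)
September 1 + 23 = September 24, 2055

September 24, 2055


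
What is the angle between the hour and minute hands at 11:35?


137.5°

Hour hand = 11×30 + 35×0.5 = 347.5°
Minute hand = 35×6 = 210°
Difference = |347.5 - 210| = 137.5°


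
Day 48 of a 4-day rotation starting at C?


Shift B

Shifts: A, B, C, D
Start: C (index 2)
Day 48: (2 + 48 - 1) mod 4
= 49 mod 4
= 1
Index 1 → shift B


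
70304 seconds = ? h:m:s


Hours: 70304 ÷ 3600 = 19 remainder 1904
Minutes: 1904 ÷ 60 = 31 remainder 44
Seconds: 44

19h 31m 44s


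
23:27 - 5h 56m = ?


Start: 1407 minutes from midnight
Subtract: 356 minutes
Remaining: 1407 - 356 = 1051
Hours: 17, Minutes: 31

17:31


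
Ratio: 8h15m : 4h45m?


Duration 1: 495 minutes
Duration 2: 285 minutes
Ratio = 495:285
GCD = 15
Simplified = 33:19
As a decimal: 33/19 ≈ 1.74

33:19 (1.74)


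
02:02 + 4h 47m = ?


Start: 122 minutes from midnight
Add: 287 minutes
Total: 409 minutes
Hours: 409 ÷ 60 = 6 remainder 49

06:49


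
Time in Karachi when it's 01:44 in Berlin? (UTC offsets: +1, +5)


05:44

Time difference = UTC+5 - UTC+1 = +4 hours
New hour = (1 + 4) mod 24
= 5 mod 24 = 5
Minutes unchanged → 05:44


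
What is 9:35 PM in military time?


Input: 9:35 PM
PM: 9 + 12 = 21

21:35


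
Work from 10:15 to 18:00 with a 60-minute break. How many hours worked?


Total time = (18×60+0) - (10×60+15)
= 1080 - 615 = 465 min
Minus break: 465 - 60 = 405 min
= 6h 45m

6h 45m (405 minutes)


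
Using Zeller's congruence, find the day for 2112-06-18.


Saturday

Zeller's congruence:
q=18, m=6, k=12, j=21
h = (18 + ⌊13×7/5⌋ + 12 + ⌊12/4⌋ + ⌊21/4⌋ - 2×21) mod 7
= (18 + 18 + 12 + 3 + 5 - 42) mod 7
= 14 mod 7 = 0
h=0 → Saturday


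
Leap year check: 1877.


No

Rules: divisible by 4 AND (not by 100 OR by 400)
1877 ÷ 4 = 469 remainder 1 → not divisible by 4
Not divisible by 4 → not a leap year


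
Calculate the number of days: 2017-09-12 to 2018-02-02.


143 days

From September 12, 2017 to February 2, 2018
Rest of September 2017: 30 - 12 = 18
Full months: October 31, November 30, December 31, January 31
Days into February 2018: 2
Total = 18 + 31 + 30 + 31 + 31 + 2 = 143 days


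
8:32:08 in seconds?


Hours: 8 × 3600 = 28800
Minutes: 32 × 60 = 1920
Seconds: 8
Total = 28800 + 1920 + 8 = 30728

30728 seconds


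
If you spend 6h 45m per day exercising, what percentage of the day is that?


28.1%

Time: 405 minutes
Day: 1440 minutes
Percentage = (405/1440) × 100 ≈ 28.1%


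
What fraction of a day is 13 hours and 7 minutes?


Total minutes: 13×60 + 7 = 787
Day = 24×60 = 1440 minutes
Fraction = 787/1440 ≈ 0.5465
As a percentage: 787/1440 × 100 ≈ 54.65%

0.5465 (54.65%)


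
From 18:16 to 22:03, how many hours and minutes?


3h 47m

End time in minutes: 22×60 + 3 = 1323
Start time in minutes: 18×60 + 16 = 1096
Difference = 1323 - 1096 = 227 minutes
= 3 hours 47 minutes


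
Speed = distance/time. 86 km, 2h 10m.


Distance: 86 km
Time: 2h 10m = 130 min = 130/60 = 13/6 hours
Speed = 86 ÷ (13/6) = 86 × 6 / 13 = 516/13 ≈ 39.7 km/h

39.7 km/h


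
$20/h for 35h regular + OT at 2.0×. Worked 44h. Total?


$1060.00

Regular: 35h × $20 = $700.00
Overtime: 44 - 35 = 9h
OT pay: 9h × $20 × 2.0 = $360.00
Total = $700.00 + $360.00 = $1060.00


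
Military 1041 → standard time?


Hour: 10
10 < 12 → AM

10:41 AM


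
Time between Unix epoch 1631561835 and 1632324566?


Difference = 1632324566 - 1631561835 = 762731 seconds
In hours: 762731 / 3600 ≈ 211.9
In days: 762731 / 86400 ≈ 8.83

762731 seconds (211.9 hours / 8.83 days)


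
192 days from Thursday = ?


Start: Thursday (index 3)
(3 + 192) mod 7
= 195 mod 7
= 6
Index 6 → Sunday

Sunday


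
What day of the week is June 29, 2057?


Zeller's congruence:
q=29, m=6, k=57, j=20
h = (29 + ⌊13×7/5⌋ + 57 + ⌊57/4⌋ + ⌊20/4⌋ - 2×20) mod 7
= (29 + 18 + 57 + 14 + 5 - 40) mod 7
= 83 mod 7 = 6
h=6 → Friday

Friday


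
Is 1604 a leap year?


Rules: divisible by 4 AND (not by 100 OR by 400)
1604 ÷ 4 = 401 exactly → divisible by 4
1604 ÷ 100 = 16 remainder 4 → not divisible by 100
Divisible by 4 but not by 100 → leap year

Yes


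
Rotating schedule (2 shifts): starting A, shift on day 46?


Shift B

Shifts: A, B
Start: A (index 0)
Day 46: (0 + 46 - 1) mod 2
= 45 mod 2
= 1
Index 1 → shift B


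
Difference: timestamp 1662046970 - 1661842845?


204125 seconds (56.7 hours / 2.36 days)

Difference = 1662046970 - 1661842845 = 204125 seconds
In hours: 204125 / 3600 ≈ 56.7
In days: 204125 / 86400 ≈ 2.36


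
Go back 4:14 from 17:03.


Start: 1023 minutes from midnight
Subtract: 254 minutes
Remaining: 1023 - 254 = 769
Hours: 12, Minutes: 49

12:49


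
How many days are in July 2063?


31 days

Month: July (month 7)
July has 31 days


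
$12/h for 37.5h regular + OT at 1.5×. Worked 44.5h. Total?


Regular: 37.5h × $12 = $450.00
Overtime: 44.5 - 37.5 = 7.0h
OT pay: 7.0h × $12 × 1.5 = $126.00
Total = $450.00 + $126.00 = $576.00

$576.00


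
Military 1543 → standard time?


Hour: 15
15 - 12 = 3 → PM

3:43 PM


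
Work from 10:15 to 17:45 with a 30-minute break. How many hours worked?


Total time = (17×60+45) - (10×60+15)
= 1065 - 615 = 450 min
Minus break: 450 - 30 = 420 min
= 7h 0m

7h 0m (420 minutes)


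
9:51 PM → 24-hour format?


21:51

Input: 9:51 PM
PM: 9 + 12 = 21


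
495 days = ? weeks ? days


70 weeks 5 days

Weeks: 495 ÷ 7 = 70 remainder 5


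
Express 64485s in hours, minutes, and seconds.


17h 54m 45s

Hours: 64485 ÷ 3600 = 17 remainder 3285
Minutes: 3285 ÷ 60 = 54 remainder 45
Seconds: 45


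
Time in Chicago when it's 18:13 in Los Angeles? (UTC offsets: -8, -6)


Time difference = UTC-6 - UTC-8 = +2 hours
New hour = (18 + 2) mod 24
= 20 mod 24 = 20
Minutes unchanged → 20:13

20:13


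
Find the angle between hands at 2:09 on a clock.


Hour hand = 2×30 + 9×0.5 = 64.5°
Minute hand = 9×6 = 54°
Difference = |64.5 - 54| = 10.5°

10.5°


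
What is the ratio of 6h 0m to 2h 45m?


24:11 (2.18)

Duration 1: 360 minutes
Duration 2: 165 minutes
Ratio = 360:165
GCD = 15
Simplified = 24:11
As a decimal: 24/11 ≈ 2.18


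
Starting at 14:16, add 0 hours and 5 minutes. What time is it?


14:21

Start: 856 minutes from midnight
Add: 5 minutes
Total: 861 minutes
Hours: 861 ÷ 60 = 14 remainder 21


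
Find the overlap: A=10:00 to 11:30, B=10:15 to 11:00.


Meeting A: 600-690 (in minutes from midnight)
Meeting B: 615-660
Overlap start = max(600, 615) = 615
Overlap end = min(690, 660) = 660
Overlap = max(0, 660 - 615) = 45 min

45 minutes


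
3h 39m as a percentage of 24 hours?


Total minutes: 3×60 + 39 = 219
Day = 24×60 = 1440 minutes
Fraction = 219/1440 ≈ 0.1521
As a percentage: 219/1440 × 100 ≈ 15.21%

0.1521 (15.21%)


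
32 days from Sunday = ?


Thursday

Start: Sunday (index 6)
(6 + 32) mod 7
= 38 mod 7
= 3
Index 3 → Thursday


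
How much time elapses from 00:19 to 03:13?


End time in minutes: 3×60 + 13 = 193
Start time in minutes: 0×60 + 19 = 19
Difference = 193 - 19 = 174 minutes
= 2 hours 54 minutes

2h 54m


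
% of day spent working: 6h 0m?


25.0%

Time: 360 minutes
Day: 1440 minutes
Percentage = (360/1440) × 100 = 25.0%


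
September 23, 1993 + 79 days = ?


December 11, 1993

Start: September 23, 1993
Add 79 days
September 23 → October 1: 30 - 23 + 1 = 8 days (79 - 8 = 71 left)
October 1 → November 1: 31 - 1 + 1 = 31 days (71 - 31 = 40 left)
November 1 → December 1: 30 - 1 + 1 = 30 days (40 - 30 = 10 left)
December 1 + 10 = December 11, 1993


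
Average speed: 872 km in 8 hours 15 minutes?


Distance: 872 km
Time: 8h 15m = 495 min = 495/60 = 33/4 hours
Speed = 872 ÷ (33/4) = 872 × 4 / 33 = 3488/33 ≈ 105.7 km/h

105.7 km/h


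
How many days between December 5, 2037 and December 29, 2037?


24 days

From December 5, 2037 to December 29, 2037
Same month: 29 - 5 = 24 days


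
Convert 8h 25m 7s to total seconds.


30307 seconds

Hours: 8 × 3600 = 28800
Minutes: 25 × 60 = 1500
Seconds: 7
Total = 28800 + 1500 + 7 = 30307


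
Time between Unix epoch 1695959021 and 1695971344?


Difference = 1695971344 - 1695959021 = 12323 seconds
In hours: 12323 / 3600 ≈ 3.4
In days: 12323 / 86400 ≈ 0.14

12323 seconds (3.4 hours / 0.14 days)


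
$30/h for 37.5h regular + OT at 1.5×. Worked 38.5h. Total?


$1170.00

Regular: 37.5h × $30 = $1125.00
Overtime: 38.5 - 37.5 = 1.0h
OT pay: 1.0h × $30 × 1.5 = $45.00
Total = $1125.00 + $45.00 = $1170.00


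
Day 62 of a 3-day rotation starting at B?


Shifts: A, B, C
Start: B (index 1)
Day 62: (1 + 62 - 1) mod 3
= 62 mod 3
= 2
Index 2 → shift C

Shift C


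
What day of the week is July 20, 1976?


Zeller's congruence:
q=20, m=7, k=76, j=19
h = (20 + ⌊13×8/5⌋ + 76 + ⌊76/4⌋ + ⌊19/4⌋ - 2×19) mod 7
= (20 + 20 + 76 + 19 + 4 - 38) mod 7
= 101 mod 7 = 3
h=3 → Tuesday

Tuesday


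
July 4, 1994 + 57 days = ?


August 30, 1994

Start: July 4, 1994
Add 57 days
July 4 → August 1: 31 - 4 + 1 = 28 days (57 - 28 = 29 left)
August 1 + 29 = August 30, 1994


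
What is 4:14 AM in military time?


Input: 4:14 AM
AM hour stays: 4

04:14


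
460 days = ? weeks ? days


Weeks: 460 ÷ 7 = 65 remainder 5

65 weeks 5 days


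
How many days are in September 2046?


Month: September (month 9)
September has 30 days

30 days


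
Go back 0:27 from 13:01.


12:34

Start: 781 minutes from midnight
Subtract: 27 minutes
Remaining: 781 - 27 = 754
Hours: 12, Minutes: 34


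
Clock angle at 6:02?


169.0°

Hour hand = 6×30 + 2×0.5 = 181.0°
Minute hand = 2×6 = 12°
Difference = |181.0 - 12| = 169.0°


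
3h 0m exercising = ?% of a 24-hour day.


Time: 180 minutes
Day: 1440 minutes
Percentage = (180/1440) × 100 = 12.5%

12.5%


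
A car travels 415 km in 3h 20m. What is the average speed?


Distance: 415 km
Time: 3h 20m = 200 min = 200/60 = 10/3 hours
Speed = 415 ÷ (10/3) = 415 × 3 / 10 = 1245/10 = 124.5 km/h

124.5 km/h


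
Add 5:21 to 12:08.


17:29

Start: 728 minutes from midnight
Add: 321 minutes
Total: 1049 minutes
Hours: 1049 ÷ 60 = 17 remainder 29


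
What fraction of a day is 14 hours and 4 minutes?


Total minutes: 14×60 + 4 = 844
Day = 24×60 = 1440 minutes
Fraction = 844/1440 ≈ 0.5861
As a percentage: 844/1440 × 100 ≈ 58.61%

0.5861 (58.61%)


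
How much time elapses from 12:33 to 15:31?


End time in minutes: 15×60 + 31 = 931
Start time in minutes: 12×60 + 33 = 753
Difference = 931 - 753 = 178 minutes
= 2 hours 58 minutes

2h 58m


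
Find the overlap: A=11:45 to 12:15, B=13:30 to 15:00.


Meeting A: 705-735 (in minutes from midnight)
Meeting B: 810-900
Overlap start = max(705, 810) = 810
Overlap end = min(735, 900) = 735
Overlap = max(0, 735 - 810) = 0 min

0 minutes


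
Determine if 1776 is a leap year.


Rules: divisible by 4 AND (not by 100 OR by 400)
1776 ÷ 4 = 444 exactly → divisible by 4
1776 ÷ 100 = 17 remainder 76 → not divisible by 100
Divisible by 4 but not by 100 → leap year

Yes


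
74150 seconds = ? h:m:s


Hours: 74150 ÷ 3600 = 20 remainder 2150
Minutes: 2150 ÷ 60 = 35 remainder 50
Seconds: 50

20h 35m 50s


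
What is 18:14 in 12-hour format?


Hour: 18
18 - 12 = 6 → PM

6:14 PM


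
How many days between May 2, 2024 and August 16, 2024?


From May 2, 2024 to August 16, 2024
Rest of May 2024: 31 - 2 = 29
Full months: June 30, July 31
Days into August 2024: 16
Total = 29 + 30 + 31 + 16 = 106 days

106 days


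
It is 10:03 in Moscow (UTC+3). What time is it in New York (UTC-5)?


Time difference = UTC-5 - UTC+3 = -8 hours
New hour = (10 -8) mod 24
= 2 mod 24 = 2
Minutes unchanged → 02:03

02:03


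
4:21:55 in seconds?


Hours: 4 × 3600 = 14400
Minutes: 21 × 60 = 1260
Seconds: 55
Total = 14400 + 1260 + 55 = 15715

15715 seconds


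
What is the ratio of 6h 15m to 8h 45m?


Duration 1: 375 minutes
Duration 2: 525 minutes
Ratio = 375:525
GCD = 75
Simplified = 5:7
As a decimal: 5/7 ≈ 0.71

5:7 (0.71)


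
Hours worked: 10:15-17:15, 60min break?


6h 0m (360 minutes)

Total time = (17×60+15) - (10×60+15)
= 1035 - 615 = 420 min
Minus break: 420 - 60 = 360 min
= 6h 0m


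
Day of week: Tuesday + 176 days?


Start: Tuesday (index 1)
(1 + 176) mod 7
= 177 mod 7
= 2
Index 2 → Wednesday

Wednesday


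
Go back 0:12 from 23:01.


Start: 1381 minutes from midnight
Subtract: 12 minutes
Remaining: 1381 - 12 = 1369
Hours: 22, Minutes: 49

22:49


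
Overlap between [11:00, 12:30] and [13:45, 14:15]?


Meeting A: 660-750 (in minutes from midnight)
Meeting B: 825-855
Overlap start = max(660, 825) = 825
Overlap end = min(750, 855) = 750
Overlap = max(0, 750 - 825) = 0 min

0 minutes


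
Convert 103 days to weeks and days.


Weeks: 103 ÷ 7 = 14 remainder 5

14 weeks 5 days


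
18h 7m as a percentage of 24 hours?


Total minutes: 18×60 + 7 = 1087
Day = 24×60 = 1440 minutes
Fraction = 1087/1440 ≈ 0.7549
As a percentage: 1087/1440 × 100 ≈ 75.49%

0.7549 (75.49%)


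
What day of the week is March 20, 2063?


Zeller's congruence:
q=20, m=3, k=63, j=20
h = (20 + ⌊13×4/5⌋ + 63 + ⌊63/4⌋ + ⌊20/4⌋ - 2×20) mod 7
= (20 + 10 + 63 + 15 + 5 - 40) mod 7
= 73 mod 7 = 3
h=3 → Tuesday

Tuesday


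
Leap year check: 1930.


Rules: divisible by 4 AND (not by 100 OR by 400)
1930 ÷ 4 = 482 remainder 2 → not divisible by 4
Not divisible by 4 → not a leap year

No


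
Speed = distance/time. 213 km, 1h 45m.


Distance: 213 km
Time: 1h 45m = 105 min = 105/60 = 7/4 hours
Speed = 213 ÷ (7/4) = 213 × 4 / 7 = 852/7 ≈ 121.7 km/h

121.7 km/h


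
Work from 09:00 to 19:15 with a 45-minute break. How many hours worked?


Total time = (19×60+15) - (9×60+0)
= 1155 - 540 = 615 min
Minus break: 615 - 45 = 570 min
= 9h 30m

9h 30m (570 minutes)


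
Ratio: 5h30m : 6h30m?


Duration 1: 330 minutes
Duration 2: 390 minutes
Ratio = 330:390
GCD = 30
Simplified = 11:13
As a decimal: 11/13 ≈ 0.85

11:13 (0.85)


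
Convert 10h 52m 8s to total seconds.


Hours: 10 × 3600 = 36000
Minutes: 52 × 60 = 3120
Seconds: 8
Total = 36000 + 3120 + 8 = 39128

39128 seconds


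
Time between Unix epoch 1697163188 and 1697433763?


Difference = 1697433763 - 1697163188 = 270575 seconds
In hours: 270575 / 3600 ≈ 75.2
In days: 270575 / 86400 ≈ 3.13

270575 seconds (75.2 hours / 3.13 days)


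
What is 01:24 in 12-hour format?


Hour: 1
1 < 12 → AM

1:24 AM


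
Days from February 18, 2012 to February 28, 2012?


10 days

From February 18, 2012 to February 28, 2012
Same month: 28 - 18 = 10 days


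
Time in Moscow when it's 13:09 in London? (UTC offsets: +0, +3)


16:09

Time difference = UTC+3 - UTC+0 = +3 hours
New hour = (13 + 3) mod 24
= 16 mod 24 = 16
Minutes unchanged → 16:09


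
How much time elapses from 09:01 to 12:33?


End time in minutes: 12×60 + 33 = 753
Start time in minutes: 9×60 + 1 = 541
Difference = 753 - 541 = 212 minutes
= 3 hours 32 minutes

3h 32m


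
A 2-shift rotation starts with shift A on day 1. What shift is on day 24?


Shift B

Shifts: A, B
Start: A (index 0)
Day 24: (0 + 24 - 1) mod 2
= 23 mod 2
= 1
Index 1 → shift B


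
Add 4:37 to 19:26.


00:03 (next day)

Start: 1166 minutes from midnight
Add: 277 minutes
Total: 1443 minutes
Hours: 1443 ÷ 60 = 24 remainder 3
24 ≥ 24 → 24 - 24 = 0 (next day)


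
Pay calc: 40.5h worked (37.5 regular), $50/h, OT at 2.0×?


$2175.00

Regular: 37.5h × $50 = $1875.00
Overtime: 40.5 - 37.5 = 3.0h
OT pay: 3.0h × $50 × 2.0 = $300.00
Total = $1875.00 + $300.00 = $2175.00


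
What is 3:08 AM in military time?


03:08

Input: 3:08 AM
AM hour stays: 3


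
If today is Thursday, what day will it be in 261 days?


Start: Thursday (index 3)
(3 + 261) mod 7
= 264 mod 7
= 5
Index 5 → Saturday

Saturday


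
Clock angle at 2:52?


134.0°

Hour hand = 2×30 + 52×0.5 = 86.0°
Minute hand = 52×6 = 312°
Difference = |86.0 - 312| = 226.0°
Since > 180°: 360 - 226.0 = 134.0°


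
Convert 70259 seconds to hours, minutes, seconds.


19h 30m 59s

Hours: 70259 ÷ 3600 = 19 remainder 1859
Minutes: 1859 ÷ 60 = 30 remainder 59
Seconds: 59


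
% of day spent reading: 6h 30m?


27.1%

Time: 390 minutes
Day: 1440 minutes
Percentage = (390/1440) × 100 ≈ 27.1%


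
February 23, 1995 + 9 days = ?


Start: February 23, 1995
Add 9 days
February 23 → March 1: 28 - 23 + 1 = 6 days (9 - 6 = 3 left)
March 1 + 3 = March 4, 1995

March 4, 1995


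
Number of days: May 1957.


Month: May (month 5)
May has 31 days

31 days


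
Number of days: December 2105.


Month: December (month 12)
December has 31 days

31 days


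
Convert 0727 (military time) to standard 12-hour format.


7:27 AM

Hour: 7
7 < 12 → AM


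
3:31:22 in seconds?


Hours: 3 × 3600 = 10800
Minutes: 31 × 60 = 1860
Seconds: 22
Total = 10800 + 1860 + 22 = 12682

12682 seconds


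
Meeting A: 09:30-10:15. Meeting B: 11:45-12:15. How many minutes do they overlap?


0 minutes

Meeting A: 570-615 (in minutes from midnight)
Meeting B: 705-735
Overlap start = max(570, 705) = 705
Overlap end = min(615, 735) = 615
Overlap = max(0, 615 - 705) = 0 min


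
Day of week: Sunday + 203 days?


Start: Sunday (index 6)
(6 + 203) mod 7
= 209 mod 7
= 6
Index 6 → Sunday

Sunday


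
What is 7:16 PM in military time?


19:16

Input: 7:16 PM
PM: 7 + 12 = 19


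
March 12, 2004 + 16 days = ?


March 28, 2004

Start: March 12, 2004
Add 16 days
March 12 + 16 = March 28, 2004


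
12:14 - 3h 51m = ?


Start: 734 minutes from midnight
Subtract: 231 minutes
Remaining: 734 - 231 = 503
Hours: 8, Minutes: 23

08:23


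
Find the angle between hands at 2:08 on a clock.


Hour hand = 2×30 + 8×0.5 = 64.0°
Minute hand = 8×6 = 48°
Difference = |64.0 - 48| = 16.0°

16.0°


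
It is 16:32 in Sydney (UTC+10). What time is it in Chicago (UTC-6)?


Time difference = UTC-6 - UTC+10 = -16 hours
New hour = (16 -16) mod 24
= 0 mod 24 = 0
Minutes unchanged → 00:32

00:32


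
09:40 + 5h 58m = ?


15:38

Start: 580 minutes from midnight
Add: 358 minutes
Total: 938 minutes
Hours: 938 ÷ 60 = 15 remainder 38


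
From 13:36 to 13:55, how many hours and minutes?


0h 19m

End time in minutes: 13×60 + 55 = 835
Start time in minutes: 13×60 + 36 = 816
Difference = 835 - 816 = 19 minutes
= 0 hours 19 minutes


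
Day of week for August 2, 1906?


Zeller's congruence:
q=2, m=8, k=6, j=19
h = (2 + ⌊13×9/5⌋ + 6 + ⌊6/4⌋ + ⌊19/4⌋ - 2×19) mod 7
= (2 + 23 + 6 + 1 + 4 - 38) mod 7
= -2 mod 7 = 5
h=5 → Thursday

Thursday


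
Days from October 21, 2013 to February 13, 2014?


115 days

From October 21, 2013 to February 13, 2014
Rest of October 2013: 31 - 21 = 10
Full months: November 30, December 31, January 31
Days into February 2014: 13
Total = 10 + 30 + 31 + 31 + 13 = 115 days


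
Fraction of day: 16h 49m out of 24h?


Total minutes: 16×60 + 49 = 1009
Day = 24×60 = 1440 minutes
Fraction = 1009/1440 ≈ 0.7007
As a percentage: 1009/1440 × 100 ≈ 70.07%

0.7007 (70.07%)


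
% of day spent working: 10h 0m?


Time: 600 minutes
Day: 1440 minutes
Percentage = (600/1440) × 100 ≈ 41.7%

41.7%


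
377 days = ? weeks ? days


Weeks: 377 ÷ 7 = 53 remainder 6

53 weeks 6 days


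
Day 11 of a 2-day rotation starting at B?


Shift B

Shifts: A, B
Start: B (index 1)
Day 11: (1 + 11 - 1) mod 2
= 11 mod 2
= 1
Index 1 → shift B


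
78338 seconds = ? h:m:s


Hours: 78338 ÷ 3600 = 21 remainder 2738
Minutes: 2738 ÷ 60 = 45 remainder 38
Seconds: 38

21h 45m 38s


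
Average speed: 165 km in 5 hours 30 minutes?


Distance: 165 km
Time: 5h 30m = 330 min = 330/60 = 11/2 hours
Speed = 165 ÷ (11/2) = 165 × 2 / 11 = 330/11 = 30.0 km/h

30.0 km/h


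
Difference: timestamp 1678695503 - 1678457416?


238087 seconds (66.1 hours / 2.76 days)

Difference = 1678695503 - 1678457416 = 238087 seconds
In hours: 238087 / 3600 ≈ 66.1
In days: 238087 / 86400 ≈ 2.76


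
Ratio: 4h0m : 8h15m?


Duration 1: 240 minutes
Duration 2: 495 minutes
Ratio = 240:495
GCD = 15
Simplified = 16:33
As a decimal: 16/33 ≈ 0.48

16:33 (0.48)


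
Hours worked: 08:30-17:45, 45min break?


Total time = (17×60+45) - (8×60+30)
= 1065 - 510 = 555 min
Minus break: 555 - 45 = 510 min
= 8h 30m

8h 30m (510 minutes)


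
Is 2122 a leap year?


No

Rules: divisible by 4 AND (not by 100 OR by 400)
2122 ÷ 4 = 530 remainder 2 → not divisible by 4
Not divisible by 4 → not a leap year


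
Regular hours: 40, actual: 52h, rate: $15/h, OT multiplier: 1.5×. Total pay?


$870.00

Regular: 40h × $15 = $600.00
Overtime: 52 - 40 = 12h
OT pay: 12h × $15 × 1.5 = $270.00
Total = $600.00 + $270.00 = $870.00


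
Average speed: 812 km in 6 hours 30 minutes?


Distance: 812 km
Time: 6h 30m = 390 min = 390/60 = 13/2 hours
Speed = 812 ÷ (13/2) = 812 × 2 / 13 = 1624/13 ≈ 124.9 km/h

124.9 km/h


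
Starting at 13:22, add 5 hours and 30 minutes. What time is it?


Start: 802 minutes from midnight
Add: 330 minutes
Total: 1132 minutes
Hours: 1132 ÷ 60 = 18 remainder 52

18:52


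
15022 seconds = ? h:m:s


Hours: 15022 ÷ 3600 = 4 remainder 622
Minutes: 622 ÷ 60 = 10 remainder 22
Seconds: 22

4h 10m 22s


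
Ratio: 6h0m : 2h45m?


Duration 1: 360 minutes
Duration 2: 165 minutes
Ratio = 360:165
GCD = 15
Simplified = 24:11
As a decimal: 24/11 ≈ 2.18

24:11 (2.18)


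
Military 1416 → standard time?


Hour: 14
14 - 12 = 2 → PM

2:16 PM


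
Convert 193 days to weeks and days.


27 weeks 4 days

Weeks: 193 ÷ 7 = 27 remainder 4


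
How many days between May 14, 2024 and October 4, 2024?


From May 14, 2024 to October 4, 2024
Rest of May 2024: 31 - 14 = 17
Full months: June 30, July 31, August 31, September 30
Days into October 2024: 4
Total = 17 + 30 + 31 + 31 + 30 + 4 = 143 days

143 days


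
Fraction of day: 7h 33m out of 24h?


Total minutes: 7×60 + 33 = 453
Day = 24×60 = 1440 minutes
Fraction = 453/1440 ≈ 0.3146
As a percentage: 453/1440 × 100 ≈ 31.46%

0.3146 (31.46%)


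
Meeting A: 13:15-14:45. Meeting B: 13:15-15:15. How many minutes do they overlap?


Meeting A: 795-885 (in minutes from midnight)
Meeting B: 795-915
Overlap start = max(795, 795) = 795
Overlap end = min(885, 915) = 885
Overlap = max(0, 885 - 795) = 90 min

90 minutes


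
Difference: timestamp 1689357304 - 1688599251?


Difference = 1689357304 - 1688599251 = 758053 seconds
In hours: 758053 / 3600 ≈ 210.6
In days: 758053 / 86400 ≈ 8.77

758053 seconds (210.6 hours / 8.77 days)


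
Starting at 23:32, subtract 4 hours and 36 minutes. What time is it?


18:56

Start: 1412 minutes from midnight
Subtract: 276 minutes
Remaining: 1412 - 276 = 1136
Hours: 18, Minutes: 56


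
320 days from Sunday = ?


Start: Sunday (index 6)
(6 + 320) mod 7
= 326 mod 7
= 4
Index 4 → Friday

Friday


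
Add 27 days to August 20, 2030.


Start: August 20, 2030
Add 27 days
August 20 → September 1: 31 - 20 + 1 = 12 days (27 - 12 = 15 left)
September 1 + 15 = September 16, 2030

September 16, 2030


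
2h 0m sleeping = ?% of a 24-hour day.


Time: 120 minutes
Day: 1440 minutes
Percentage = (120/1440) × 100 ≈ 8.3%

8.3%


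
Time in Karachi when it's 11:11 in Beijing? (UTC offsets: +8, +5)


Time difference = UTC+5 - UTC+8 = -3 hours
New hour = (11 -3) mod 24
= 8 mod 24 = 8
Minutes unchanged → 08:11

08:11


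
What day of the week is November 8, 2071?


Sunday

Zeller's congruence:
q=8, m=11, k=71, j=20
h = (8 + ⌊13×12/5⌋ + 71 + ⌊71/4⌋ + ⌊20/4⌋ - 2×20) mod 7
= (8 + 31 + 71 + 17 + 5 - 40) mod 7
= 92 mod 7 = 1
h=1 → Sunday


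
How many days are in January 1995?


31 days

Month: January (month 1)
January has 31 days


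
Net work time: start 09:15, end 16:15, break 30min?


Total time = (16×60+15) - (9×60+15)
= 975 - 555 = 420 min
Minus break: 420 - 30 = 390 min
= 6h 30m

6h 30m (390 minutes)


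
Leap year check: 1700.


Rules: divisible by 4 AND (not by 100 OR by 400)
1700 ÷ 4 = 425 exactly → divisible by 4
1700 ÷ 100 = 17 exactly → divisible by 100
1700 ÷ 400 = 4 remainder 100 → not divisible by 400
Divisible by 100 but not by 400 → not a leap year

No


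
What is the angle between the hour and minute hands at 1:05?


Hour hand = 1×30 + 5×0.5 = 32.5°
Minute hand = 5×6 = 30°
Difference = |32.5 - 30| = 2.5°

2.5°


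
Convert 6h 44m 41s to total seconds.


Hours: 6 × 3600 = 21600
Minutes: 44 × 60 = 2640
Seconds: 41
Total = 21600 + 2640 + 41 = 24281

24281 seconds


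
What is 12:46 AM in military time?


Input: 12:46 AM
12 AM → 00 (midnight)

00:46


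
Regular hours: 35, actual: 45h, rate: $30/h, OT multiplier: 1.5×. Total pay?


$1500.00

Regular: 35h × $30 = $1050.00
Overtime: 45 - 35 = 10h
OT pay: 10h × $30 × 1.5 = $450.00
Total = $1050.00 + $450.00 = $1500.00


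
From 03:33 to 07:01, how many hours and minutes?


End time in minutes: 7×60 + 1 = 421
Start time in minutes: 3×60 + 33 = 213
Difference = 421 - 213 = 208 minutes
= 3 hours 28 minutes

3h 28m


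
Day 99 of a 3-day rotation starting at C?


Shifts: A, B, C
Start: C (index 2)
Day 99: (2 + 99 - 1) mod 3
= 100 mod 3
= 1
Index 1 → shift B

Shift B


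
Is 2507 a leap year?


Rules: divisible by 4 AND (not by 100 OR by 400)
2507 ÷ 4 = 626 remainder 3 → not divisible by 4
Not divisible by 4 → not a leap year

No


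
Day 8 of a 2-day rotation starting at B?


Shifts: A, B
Start: B (index 1)
Day 8: (1 + 8 - 1) mod 2
= 8 mod 2
= 0
Index 0 → shift A

Shift A


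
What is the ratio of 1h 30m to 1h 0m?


3:2 (1.50)

Duration 1: 90 minutes
Duration 2: 60 minutes
Ratio = 90:60
GCD = 30
Simplified = 3:2
As a decimal: 3/2 = 1.50


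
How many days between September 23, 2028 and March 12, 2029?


From September 23, 2028 to March 12, 2029
Rest of September 2028: 30 - 23 = 7
Full months: October 31, November 30, December 31, January 31, February 2029 28
Days into March 2029: 12
Total = 7 + 31 + 30 + 31 + 31 + 28 + 12 = 170 days

170 days


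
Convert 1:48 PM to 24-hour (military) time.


Input: 1:48 PM
PM: 1 + 12 = 13

13:48


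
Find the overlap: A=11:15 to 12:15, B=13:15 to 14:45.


Meeting A: 675-735 (in minutes from midnight)
Meeting B: 795-885
Overlap start = max(675, 795) = 795
Overlap end = min(735, 885) = 735
Overlap = max(0, 735 - 795) = 0 min

0 minutes


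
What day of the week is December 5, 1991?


Zeller's congruence:
q=5, m=12, k=91, j=19
h = (5 + ⌊13×13/5⌋ + 91 + ⌊91/4⌋ + ⌊19/4⌋ - 2×19) mod 7
= (5 + 33 + 91 + 22 + 4 - 38) mod 7
= 117 mod 7 = 5
h=5 → Thursday

Thursday


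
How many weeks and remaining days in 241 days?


Weeks: 241 ÷ 7 = 34 remainder 3

34 weeks 3 days


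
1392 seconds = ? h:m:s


0h 23m 12s

Hours: 1392 ÷ 3600 = 0 remainder 1392
Minutes: 1392 ÷ 60 = 23 remainder 12
Seconds: 12


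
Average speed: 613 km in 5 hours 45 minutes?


106.6 km/h

Distance: 613 km
Time: 5h 45m = 345 min = 345/60 = 23/4 hours
Speed = 613 ÷ (23/4) = 613 × 4 / 23 = 2452/23 ≈ 106.6 km/h


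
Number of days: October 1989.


31 days

Month: October (month 10)
October has 31 days


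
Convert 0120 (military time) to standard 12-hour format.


Hour: 1
1 < 12 → AM

1:20 AM


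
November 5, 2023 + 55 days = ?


December 30, 2023

Start: November 5, 2023
Add 55 days
November 5 → December 1: 30 - 5 + 1 = 26 days (55 - 26 = 29 left)
December 1 + 29 = December 30, 2023


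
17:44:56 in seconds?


Hours: 17 × 3600 = 61200
Minutes: 44 × 60 = 2640
Seconds: 56
Total = 61200 + 2640 + 56 = 63896

63896 seconds


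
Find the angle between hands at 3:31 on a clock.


80.5°

Hour hand = 3×30 + 31×0.5 = 105.5°
Minute hand = 31×6 = 186°
Difference = |105.5 - 186| = 80.5°


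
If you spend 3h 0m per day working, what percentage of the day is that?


Time: 180 minutes
Day: 1440 minutes
Percentage = (180/1440) × 100 = 12.5%

12.5%


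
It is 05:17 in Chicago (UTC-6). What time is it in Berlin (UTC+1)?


Time difference = UTC+1 - UTC-6 = +7 hours
New hour = (5 + 7) mod 24
= 12 mod 24 = 12
Minutes unchanged → 12:17

12:17


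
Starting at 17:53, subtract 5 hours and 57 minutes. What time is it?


Start: 1073 minutes from midnight
Subtract: 357 minutes
Remaining: 1073 - 357 = 716
Hours: 11, Minutes: 56

11:56


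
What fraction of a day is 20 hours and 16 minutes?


Total minutes: 20×60 + 16 = 1216
Day = 24×60 = 1440 minutes
Fraction = 1216/1440 ≈ 0.8444
As a percentage: 1216/1440 × 100 ≈ 84.44%

0.8444 (84.44%)


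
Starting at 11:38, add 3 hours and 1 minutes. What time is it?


Start: 698 minutes from midnight
Add: 181 minutes
Total: 879 minutes
Hours: 879 ÷ 60 = 14 remainder 39

14:39


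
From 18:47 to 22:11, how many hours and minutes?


3h 24m

End time in minutes: 22×60 + 11 = 1331
Start time in minutes: 18×60 + 47 = 1127
Difference = 1331 - 1127 = 204 minutes
= 3 hours 24 minutes


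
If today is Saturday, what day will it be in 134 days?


Start: Saturday (index 5)
(5 + 134) mod 7
= 139 mod 7
= 6
Index 6 → Sunday

Sunday


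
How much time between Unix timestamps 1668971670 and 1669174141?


202471 seconds (56.2 hours / 2.34 days)

Difference = 1669174141 - 1668971670 = 202471 seconds
In hours: 202471 / 3600 ≈ 56.2
In days: 202471 / 86400 ≈ 2.34
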